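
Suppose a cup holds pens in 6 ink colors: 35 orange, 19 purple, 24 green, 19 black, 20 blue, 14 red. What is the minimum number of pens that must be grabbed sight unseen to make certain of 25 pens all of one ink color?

Treat the 6 ink colors as pigeonholes.
In the worst case we take at most 24 of each ink color, but all 19 purple, all 19 black, all 20 blue, and all 14 red (fewer than 24), giving 24 + 19 + 24 + 19 + 20 + 14 = 120.
One more pen then forces some ink color to 25, so 120 + 1 = 121.

121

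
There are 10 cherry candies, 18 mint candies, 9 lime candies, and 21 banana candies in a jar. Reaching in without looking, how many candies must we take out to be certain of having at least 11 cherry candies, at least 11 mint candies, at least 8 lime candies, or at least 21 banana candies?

The worst case stops just short of every target: 10 cherry, 10 mint, 7 lime, 20 banana — 10 + 10 + 7 + 20 = 47 candies.
One more candy must push some flavor to its target, so 47 + 1 = 48.

48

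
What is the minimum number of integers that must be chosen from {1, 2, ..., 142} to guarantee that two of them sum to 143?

72

Partition {1, …, 142} into 71 pairs: {1,142}, {2,141}, …, {71,72}.
Choosing 71 integers — say the integers 1 through 71 — takes one from each pair and avoids the property.
Choosing 72 forces two into the same pair by pigeonhole, and those sum to 143. So 72.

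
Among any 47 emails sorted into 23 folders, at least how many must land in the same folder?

3

If each of the 23 folders held at most 2, the total would be at most 23 × 2 = 46 < 47, a contradiction.
So at least one holds ⌈47/23⌉ = 3.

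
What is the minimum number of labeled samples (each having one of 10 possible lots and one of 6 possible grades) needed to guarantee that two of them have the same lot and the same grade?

There are 10 × 6 = 60 (lot, grade) combinations acting as pigeonholes.
With 60 labeled samples we could place one in each, avoiding any repeat.
One more forces some (lot, grade) pair to hold 2, so 60 + 1 = 61.

61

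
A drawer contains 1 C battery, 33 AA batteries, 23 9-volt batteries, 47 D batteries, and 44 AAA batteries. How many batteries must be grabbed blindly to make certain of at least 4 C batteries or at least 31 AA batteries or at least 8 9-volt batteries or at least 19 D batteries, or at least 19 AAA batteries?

The worst case stops just short of every target: all 1 C, 30 AA, 7 9-volt, 18 D, 18 AAA — 1 + 30 + 7 + 18 + 18 = 74 batteries.
One more battery must push some type to its target, so 74 + 1 = 75.

75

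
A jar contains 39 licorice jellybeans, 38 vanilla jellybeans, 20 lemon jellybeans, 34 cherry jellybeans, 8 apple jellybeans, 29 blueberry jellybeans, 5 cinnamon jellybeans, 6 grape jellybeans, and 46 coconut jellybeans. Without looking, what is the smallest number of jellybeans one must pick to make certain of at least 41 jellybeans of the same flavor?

In the worst case we take at most 40 of each flavor, but all 39 licorice, all 38 vanilla, all 20 lemon, all 34 cherry, all 8 apple, all 29 blueberry, all 5 cinnamon, and all 6 grape (fewer than 40), giving 39 + 38 + 20 + 34 + 8 + 29 + 5 + 6 + 40 = 219.
One more jellybean then forces some flavor to 41, so 219 + 1 = 220.

220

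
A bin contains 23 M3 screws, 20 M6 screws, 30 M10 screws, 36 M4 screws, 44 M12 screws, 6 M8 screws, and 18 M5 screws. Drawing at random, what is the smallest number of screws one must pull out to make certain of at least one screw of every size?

The hardest size to obtain is M8: we could draw every other screw first — 177 − 6 = 171 screws — without a single M8 one.
The next draw must be M8, so 171 + 1 = 172.

172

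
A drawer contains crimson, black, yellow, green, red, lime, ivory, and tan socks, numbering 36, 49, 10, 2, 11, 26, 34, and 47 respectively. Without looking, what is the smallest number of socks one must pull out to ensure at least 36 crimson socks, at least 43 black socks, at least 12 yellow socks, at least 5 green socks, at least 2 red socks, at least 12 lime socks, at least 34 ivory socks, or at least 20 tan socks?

Each of the 8 colors has its own threshold; avoid all of them simultaneously.
The worst case stops just short of every target: 35 crimson, 42 black, all 10 yellow, all 2 green, 1 red, 11 lime, 33 ivory, 19 tan — 35 + 42 + 10 + 2 + 1 + 11 + 33 + 19 = 153 socks.
One more sock must push some color to its target, so 153 + 1 = 154.

154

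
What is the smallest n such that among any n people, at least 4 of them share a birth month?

There are 12 months of the year acting as pigeonholes.
With 12 × 3 = 36 people we could place exactly 3 in each, with no class reaching 4.
One more forces some class to hold 4, so 36 + 1 = 37.

37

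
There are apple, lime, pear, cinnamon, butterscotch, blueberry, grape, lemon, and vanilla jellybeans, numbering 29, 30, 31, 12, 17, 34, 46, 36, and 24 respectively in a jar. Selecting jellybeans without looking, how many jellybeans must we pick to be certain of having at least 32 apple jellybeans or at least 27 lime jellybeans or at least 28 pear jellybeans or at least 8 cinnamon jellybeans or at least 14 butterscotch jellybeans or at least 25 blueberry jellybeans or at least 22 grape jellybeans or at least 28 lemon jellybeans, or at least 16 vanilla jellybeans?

The worst case stops just short of every target: all 29 apple, 26 lime, 27 pear, 7 cinnamon, 13 butterscotch, 24 blueberry, 21 grape, 27 lemon, 15 vanilla — 29 + 26 + 27 + 7 + 13 + 24 + 21 + 27 + 15 = 189 jellybeans.
One more jellybean must push some flavor to its target, so 189 + 1 = 190.

190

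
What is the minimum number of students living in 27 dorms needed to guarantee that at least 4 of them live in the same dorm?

82

There are 27 dorms acting as pigeonholes.
With 27 × 3 = 81 students we could place exactly 3 in each, with no class reaching 4.
One more forces some class to hold 4, so 81 + 1 = 82.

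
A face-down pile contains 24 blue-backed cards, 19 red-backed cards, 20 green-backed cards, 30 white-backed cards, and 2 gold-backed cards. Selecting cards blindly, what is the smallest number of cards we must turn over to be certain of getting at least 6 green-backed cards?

To avoid green-backed cards as long as possible, exhaust the other 4 back colors first.
The worst case draws every non-green-backed card first: 24 + 19 + 30 + 2 = 75.
The next 6 draws are then forced to be green-backed, giving 75 + 6 = 81.

81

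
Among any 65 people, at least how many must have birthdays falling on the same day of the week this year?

If each of the 7 days of the week held at most 9, the total would be at most 7 × 9 = 63 < 65, a contradiction.
So at least one holds ⌈65/7⌉ = 10.

10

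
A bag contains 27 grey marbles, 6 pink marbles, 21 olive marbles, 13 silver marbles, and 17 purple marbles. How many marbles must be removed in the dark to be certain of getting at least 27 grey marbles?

84

The worst case draws every non-grey marble first: 6 + 21 + 13 + 17 = 57.
The next 27 draws are then forced to be grey, giving 57 + 27 = 84.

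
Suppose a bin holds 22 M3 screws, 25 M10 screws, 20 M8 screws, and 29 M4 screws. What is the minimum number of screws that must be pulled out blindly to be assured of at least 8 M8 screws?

To avoid M8 screws as long as possible, exhaust the other 3 sizes first.
The worst case draws every non-M8 screw first: 22 + 25 + 29 = 76.
The next 8 draws are then forced to be M8, giving 76 + 8 = 84.

84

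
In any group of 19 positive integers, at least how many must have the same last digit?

2

There are 10 possible last digits, which serve as the pigeonholes.
If each of the 10 possible last digits held at most 1, the total would be at most 10 × 1 = 10 < 19, a contradiction.
So at least one holds ⌈19/10⌉ = 2.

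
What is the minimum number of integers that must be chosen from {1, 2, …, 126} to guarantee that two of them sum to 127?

64

Partition {1, …, 126} into 63 pairs: {1,126}, {2,125}, …, {63,64}.
Choosing 63 integers — say the integers 1 through 63 — takes one from each pair and avoids the property.
Choosing 64 forces two into the same pair by pigeonhole, and those sum to 127. So 64.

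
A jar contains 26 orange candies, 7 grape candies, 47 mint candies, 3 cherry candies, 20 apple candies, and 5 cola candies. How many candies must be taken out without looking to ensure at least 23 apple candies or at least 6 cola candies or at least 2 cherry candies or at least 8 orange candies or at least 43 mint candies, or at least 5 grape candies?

80

The worst case stops just short of every target: 7 orange, 4 grape, 42 mint, 1 cherry, all 20 apple, 5 cola — 7 + 4 + 42 + 1 + 20 + 5 = 79 candies.
One more candy must push some flavor to its target, so 79 + 1 = 80.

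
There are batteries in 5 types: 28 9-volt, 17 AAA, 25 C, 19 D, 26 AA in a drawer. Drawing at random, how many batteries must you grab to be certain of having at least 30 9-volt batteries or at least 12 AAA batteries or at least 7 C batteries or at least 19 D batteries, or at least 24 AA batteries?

The worst case stops just short of every target: all 28 9-volt, 11 AAA, 6 C, 18 D, 23 AA — 28 + 11 + 6 + 18 + 23 = 86 batteries.
One more battery must push some type to its target, so 86 + 1 = 87.

87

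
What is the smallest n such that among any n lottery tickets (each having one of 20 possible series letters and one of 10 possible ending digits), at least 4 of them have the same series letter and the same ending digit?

601

There are 20 × 10 = 200 (series letter, ending digit) combinations acting as pigeonholes.
With 200 × 3 = 600 lottery tickets we could place exactly 3 in each, with no (series letter, ending digit) pair reaching 4.
One more forces some (series letter, ending digit) pair to hold 4, so 600 + 1 = 601.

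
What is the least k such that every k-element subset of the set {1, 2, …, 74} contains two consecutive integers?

Partition {1, …, 74} into 37 pairs: {1,2}, {3,4}, …, {73,74}.
Choosing 37 integers — say the 37 even numbers 2, 4, …, 74 — takes one from each pair and avoids the property.
Choosing 38 forces two into the same pair by pigeonhole, and those are consecutive. So 38.

38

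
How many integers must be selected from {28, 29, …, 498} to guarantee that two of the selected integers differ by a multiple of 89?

90

Group the integers by remainder mod 89; there are 89 residue classes, each nonempty in this range.
Choosing one from each class (89 integers) avoids any shared remainder.
One more choice must repeat a class, so two differ by a multiple of 89. Hence 89 + 1 = 90.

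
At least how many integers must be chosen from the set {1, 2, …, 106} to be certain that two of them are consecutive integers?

Partition {1, …, 106} into 53 pairs: {1,2}, {3,4}, …, {105,106}.
Choosing 53 integers — say the 53 even numbers 2, 4, …, 106 — takes one from each pair and avoids the property.
Choosing 54 forces two into the same pair by pigeonhole, and those are consecutive. So 54.

54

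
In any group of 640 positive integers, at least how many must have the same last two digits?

7

There are 100 possible two-digit endings, which serve as the pigeonholes.
If each of the 100 possible two-digit endings held at most 6, the total would be at most 100 × 6 = 600 < 640, a contradiction.
So at least one holds ⌈640/100⌉ = 7.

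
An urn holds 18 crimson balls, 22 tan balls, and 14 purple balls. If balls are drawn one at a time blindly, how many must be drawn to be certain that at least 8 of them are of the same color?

Treat the 3 colors as pigeonholes.
The worst case takes 7 balls of each color without reaching 8 of any: 3 × 7 = 21.
The next ball must bring some color to 8, so 21 + 1 = 22.

22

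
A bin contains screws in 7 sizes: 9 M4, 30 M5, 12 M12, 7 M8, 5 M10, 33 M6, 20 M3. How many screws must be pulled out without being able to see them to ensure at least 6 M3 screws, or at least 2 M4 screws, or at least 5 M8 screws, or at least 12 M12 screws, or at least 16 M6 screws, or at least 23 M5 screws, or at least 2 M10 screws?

60

The worst case stops just short of every target: 1 M4, 22 M5, 11 M12, 4 M8, 1 M10, 15 M6, 5 M3 — 1 + 22 + 11 + 4 + 1 + 15 + 5 = 59 screws.
One more screw must push some size to its target, so 59 + 1 = 60.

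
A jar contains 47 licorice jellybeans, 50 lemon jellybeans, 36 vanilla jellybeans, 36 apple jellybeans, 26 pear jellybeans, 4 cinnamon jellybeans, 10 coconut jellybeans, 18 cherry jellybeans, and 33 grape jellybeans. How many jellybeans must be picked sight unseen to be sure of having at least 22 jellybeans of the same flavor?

In the worst case we take at most 21 of each flavor, but all 4 cinnamon, all 10 coconut, and all 18 cherry (fewer than 21), giving 21 + 21 + 21 + 21 + 21 + 4 + 10 + 18 + 21 = 158.
One more jellybean then forces some flavor to 22, so 158 + 1 = 159.

159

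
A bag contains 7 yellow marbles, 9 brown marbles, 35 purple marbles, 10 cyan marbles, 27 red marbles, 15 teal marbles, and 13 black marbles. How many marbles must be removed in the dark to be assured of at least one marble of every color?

110

The hardest color to obtain is yellow: we could draw every other marble first — 116 − 7 = 109 marbles — without a single yellow one.
The next draw must be yellow, so 109 + 1 = 110.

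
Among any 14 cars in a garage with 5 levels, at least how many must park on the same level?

3

If each of the 5 levels held at most 2, the total would be at most 5 × 2 = 10 < 14, a contradiction.
So at least one holds ⌈14/5⌉ = 3.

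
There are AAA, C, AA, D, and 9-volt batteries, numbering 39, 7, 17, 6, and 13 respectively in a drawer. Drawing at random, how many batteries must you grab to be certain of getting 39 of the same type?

82

In the worst case we take at most 38 of each type, but all 7 C, all 17 AA, all 6 D, and all 13 9-volt (fewer than 38), giving 38 + 7 + 17 + 6 + 13 = 81.
One more battery then forces some type to 39, so 81 + 1 = 82.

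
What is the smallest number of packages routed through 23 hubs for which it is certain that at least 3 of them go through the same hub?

There are 23 hubs acting as pigeonholes.
With 23 × 2 = 46 packages we could place exactly 2 in each, with no class reaching 3.
One more forces some class to hold 3, so 46 + 1 = 47.

47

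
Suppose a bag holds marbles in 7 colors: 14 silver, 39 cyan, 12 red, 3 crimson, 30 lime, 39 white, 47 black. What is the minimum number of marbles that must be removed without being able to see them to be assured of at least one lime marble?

The worst case draws every non-lime marble first: 14 + 39 + 12 + 3 + 39 + 47 = 154.
The next draw is then forced to be lime, giving 154 + 1 = 155.

155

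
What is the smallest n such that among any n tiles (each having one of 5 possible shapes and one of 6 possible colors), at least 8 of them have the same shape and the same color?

211

There are 5 × 6 = 30 (shape, color) combinations acting as pigeonholes.
With 30 × 7 = 210 tiles we could place exactly 7 in each, with no (shape, color) pair reaching 8.
One more forces some (shape, color) pair to hold 8, so 210 + 1 = 211.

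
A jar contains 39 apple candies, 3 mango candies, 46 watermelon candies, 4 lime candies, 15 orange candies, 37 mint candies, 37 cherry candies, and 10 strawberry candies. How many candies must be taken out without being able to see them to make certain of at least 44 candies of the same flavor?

Treat the 8 flavors as pigeonholes.
In the worst case we take at most 43 of each flavor, but all 39 apple, all 3 mango, all 4 lime, all 15 orange, all 37 mint, all 37 cherry, and all 10 strawberry (fewer than 43), giving 39 + 3 + 43 + 4 + 15 + 37 + 37 + 10 = 188.
One more candy then forces some flavor to 44, so 188 + 1 = 189.

189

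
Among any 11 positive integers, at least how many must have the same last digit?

There are 10 possible last digits, which serve as the pigeonholes.
If each of the 10 possible last digits held at most 1, the total would be at most 10 × 1 = 10 < 11, a contradiction.
So at least one holds ⌈11/10⌉ = 2.

2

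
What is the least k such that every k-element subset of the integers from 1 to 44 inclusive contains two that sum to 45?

23

Partition {1, …, 44} into 22 pairs: {1,44}, {2,43}, …, {22,23}.
Choosing 22 integers — say the integers 1 through 22 — takes one from each pair and avoids the property.
Choosing 23 forces two into the same pair by pigeonhole, and those sum to 45. So 23.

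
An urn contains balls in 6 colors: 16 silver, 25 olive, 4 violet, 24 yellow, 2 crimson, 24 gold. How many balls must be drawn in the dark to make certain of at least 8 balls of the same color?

35

Treat the 6 colors as pigeonholes.
In the worst case we take at most 7 of each color, but all 4 violet and all 2 crimson (fewer than 7), giving 7 + 7 + 4 + 7 + 2 + 7 = 34.
One more ball then forces some color to 8, so 34 + 1 = 35.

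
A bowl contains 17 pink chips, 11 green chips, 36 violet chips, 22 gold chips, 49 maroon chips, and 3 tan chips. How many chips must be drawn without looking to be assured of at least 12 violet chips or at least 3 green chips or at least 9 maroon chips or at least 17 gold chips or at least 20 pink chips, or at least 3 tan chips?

57

The worst case stops just short of every target: all 17 pink, 2 green, 11 violet, 16 gold, 8 maroon, 2 tan — 17 + 2 + 11 + 16 + 8 + 2 = 56 chips.
One more chip must push some color to its target, so 56 + 1 = 57.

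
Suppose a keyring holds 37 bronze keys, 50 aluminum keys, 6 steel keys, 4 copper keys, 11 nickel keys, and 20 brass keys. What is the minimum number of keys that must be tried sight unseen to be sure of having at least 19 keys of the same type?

76

In the worst case we take at most 18 of each type, but all 6 steel, all 4 copper, and all 11 nickel (fewer than 18), giving 18 + 18 + 6 + 4 + 11 + 18 = 75.
One more key then forces some type to 19, so 75 + 1 = 76.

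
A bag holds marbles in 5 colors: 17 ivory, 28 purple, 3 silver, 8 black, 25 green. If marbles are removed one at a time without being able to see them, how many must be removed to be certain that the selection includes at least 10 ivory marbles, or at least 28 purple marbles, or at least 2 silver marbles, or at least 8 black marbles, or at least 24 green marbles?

68

The worst case stops just short of every target: 9 ivory, 27 purple, 1 silver, 7 black, 23 green — 9 + 27 + 1 + 7 + 23 = 67 marbles.
One more marble must push some color to its target, so 67 + 1 = 68.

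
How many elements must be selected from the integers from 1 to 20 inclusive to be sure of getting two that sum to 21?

11

Partition {1, …, 20} into 10 pairs: {1,20}, {2,19}, …, {10,11}.
Choosing 10 integers — say the integers 1 through 10 — takes one from each pair and avoids the property.
Choosing 11 forces two into the same pair by pigeonhole, and those sum to 21. So 11.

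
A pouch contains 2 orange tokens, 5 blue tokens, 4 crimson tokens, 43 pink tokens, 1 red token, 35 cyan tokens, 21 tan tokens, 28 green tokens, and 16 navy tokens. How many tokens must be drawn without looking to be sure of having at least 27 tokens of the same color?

128

In the worst case we take at most 26 of each color, but all 2 orange, all 5 blue, all 4 crimson, all 1 red, all 21 tan, and all 16 navy (fewer than 26), giving 2 + 5 + 4 + 26 + 1 + 26 + 21 + 26 + 16 = 127.
One more token then forces some color to 27, so 127 + 1 = 128.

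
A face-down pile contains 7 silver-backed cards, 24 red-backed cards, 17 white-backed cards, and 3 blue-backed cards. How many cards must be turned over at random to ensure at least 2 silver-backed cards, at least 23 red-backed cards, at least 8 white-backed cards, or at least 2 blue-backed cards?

32

Each of the 4 back colors has its own threshold; avoid all of them simultaneously.
The worst case stops just short of every target: 1 silver-backed, 22 red-backed, 7 white-backed, 1 blue-backed — 1 + 22 + 7 + 1 = 31 cards.
One more card must push some back color to its target, so 31 + 1 = 32.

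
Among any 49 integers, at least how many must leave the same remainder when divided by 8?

The 49 integers fall into 8 residue classes modulo 8.
If each of the 8 residue classes modulo 8 held at most 6, the total would be at most 8 × 6 = 48 < 49, a contradiction.
So at least one holds ⌈49/8⌉ = 7.

7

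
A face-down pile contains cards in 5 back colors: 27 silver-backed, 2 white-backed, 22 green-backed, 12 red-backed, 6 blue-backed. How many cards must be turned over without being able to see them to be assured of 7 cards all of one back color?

27

In the worst case we take at most 6 of each back color, but all 2 white-backed (fewer than 6), giving 6 + 2 + 6 + 6 + 6 = 26.
One more card then forces some back color to 7, so 26 + 1 = 27.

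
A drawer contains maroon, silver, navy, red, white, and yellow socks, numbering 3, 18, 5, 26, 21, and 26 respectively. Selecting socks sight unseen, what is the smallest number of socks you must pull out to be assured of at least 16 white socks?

94

To avoid white socks as long as possible, exhaust the other 5 colors first.
The worst case draws every non-white sock first: 3 + 18 + 5 + 26 + 26 = 78.
The next 16 draws are then forced to be white, giving 78 + 16 = 94.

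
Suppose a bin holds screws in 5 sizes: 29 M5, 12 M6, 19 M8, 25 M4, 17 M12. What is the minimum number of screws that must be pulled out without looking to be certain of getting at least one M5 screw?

74

To avoid M5 screws as long as possible, exhaust the other 4 sizes first.
The worst case draws every non-M5 screw first: 12 + 19 + 25 + 17 = 73.
The next draw is then forced to be M5, giving 73 + 1 = 74.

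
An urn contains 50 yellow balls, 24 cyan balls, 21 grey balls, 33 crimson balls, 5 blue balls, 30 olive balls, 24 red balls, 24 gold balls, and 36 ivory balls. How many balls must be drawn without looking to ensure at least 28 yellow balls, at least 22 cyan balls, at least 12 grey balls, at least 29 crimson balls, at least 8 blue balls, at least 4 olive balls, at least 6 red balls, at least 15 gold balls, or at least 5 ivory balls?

119

The worst case stops just short of every target: 27 yellow, 21 cyan, 11 grey, 28 crimson, all 5 blue, 3 olive, 5 red, 14 gold, 4 ivory — 27 + 21 + 11 + 28 + 5 + 3 + 5 + 14 + 4 = 118 balls.
One more ball must push some color to its target, so 118 + 1 = 119.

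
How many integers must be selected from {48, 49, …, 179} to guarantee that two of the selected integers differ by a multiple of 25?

26

Group the integers by remainder mod 25; there are 25 residue classes, each nonempty in this range.
Choosing one from each class (25 integers) avoids any shared remainder.
One more choice must repeat a class, so two differ by a multiple of 25. Hence 25 + 1 = 26.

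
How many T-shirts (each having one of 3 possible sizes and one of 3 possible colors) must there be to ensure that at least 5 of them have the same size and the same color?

37

There are 3 × 3 = 9 (size, color) combinations acting as pigeonholes.
With 9 × 4 = 36 T-shirts we could place exactly 4 in each, with no (size, color) pair reaching 5.
One more forces some (size, color) pair to hold 5, so 36 + 1 = 37.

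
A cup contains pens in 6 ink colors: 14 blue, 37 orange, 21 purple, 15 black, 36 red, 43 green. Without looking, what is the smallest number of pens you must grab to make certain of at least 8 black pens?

To avoid black pens as long as possible, exhaust the other 5 ink colors first.
The worst case draws every non-black pen first: 14 + 37 + 21 + 36 + 43 = 151.
The next 8 draws are then forced to be black, giving 151 + 8 = 159.

159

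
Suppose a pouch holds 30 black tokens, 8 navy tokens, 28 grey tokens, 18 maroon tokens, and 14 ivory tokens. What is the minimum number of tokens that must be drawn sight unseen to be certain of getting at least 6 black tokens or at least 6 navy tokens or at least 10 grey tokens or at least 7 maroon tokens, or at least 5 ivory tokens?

30

The worst case stops just short of every target: 5 black, 5 navy, 9 grey, 6 maroon, 4 ivory — 5 + 5 + 9 + 6 + 4 = 29 tokens.
One more token must push some color to its target, so 29 + 1 = 30.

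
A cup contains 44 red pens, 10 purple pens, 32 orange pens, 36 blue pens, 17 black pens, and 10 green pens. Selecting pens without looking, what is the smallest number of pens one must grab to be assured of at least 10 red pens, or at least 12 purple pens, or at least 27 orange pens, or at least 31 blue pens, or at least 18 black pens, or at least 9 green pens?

101

The worst case stops just short of every target: 9 red, all 10 purple, 26 orange, 30 blue, 17 black, 8 green — 9 + 10 + 26 + 30 + 17 + 8 = 100 pens.
One more pen must push some ink color to its target, so 100 + 1 = 101.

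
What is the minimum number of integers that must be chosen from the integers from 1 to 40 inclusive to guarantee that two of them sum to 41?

21

Partition {1, …, 40} into 20 pairs: {1,40}, {2,39}, …, {20,21}.
Choosing 20 integers — say the integers 1 through 20 — takes one from each pair and avoids the property.
Choosing 21 forces two into the same pair by pigeonhole, and those sum to 41. So 21.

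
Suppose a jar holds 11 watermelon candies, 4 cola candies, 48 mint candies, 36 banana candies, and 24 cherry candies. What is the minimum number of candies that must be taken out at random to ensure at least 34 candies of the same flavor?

106

In the worst case we take at most 33 of each flavor, but all 11 watermelon, all 4 cola, and all 24 cherry (fewer than 33), giving 11 + 4 + 33 + 33 + 24 = 105.
One more candy then forces some flavor to 34, so 105 + 1 = 106.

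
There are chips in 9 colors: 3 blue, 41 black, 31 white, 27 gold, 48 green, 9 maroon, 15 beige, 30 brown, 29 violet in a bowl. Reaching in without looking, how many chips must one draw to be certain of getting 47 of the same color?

Treat the 9 colors as pigeonholes.
In the worst case we take at most 46 of each color, but all 3 blue, all 41 black, all 31 white, all 27 gold, all 9 maroon, all 15 beige, all 30 brown, and all 29 violet (fewer than 46), giving 3 + 41 + 31 + 27 + 46 + 9 + 15 + 30 + 29 = 231.
One more chip then forces some color to 47, so 231 + 1 = 232.

232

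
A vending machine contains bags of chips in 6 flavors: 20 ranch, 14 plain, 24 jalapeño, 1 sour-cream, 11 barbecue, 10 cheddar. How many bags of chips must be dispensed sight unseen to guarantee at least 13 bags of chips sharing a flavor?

59

Treat the 6 flavors as pigeonholes.
In the worst case we take at most 12 of each flavor, but all 1 sour-cream, all 11 barbecue, and all 10 cheddar (fewer than 12), giving 12 + 12 + 12 + 1 + 11 + 10 = 58.
One more bag of chips then forces some flavor to 13, so 58 + 1 = 59.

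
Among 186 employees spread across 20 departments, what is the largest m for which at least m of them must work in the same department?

The 186 employees fall into 20 departments.
If each of the 20 departments held at most 9, the total would be at most 20 × 9 = 180 < 186, a contradiction.
So at least one holds ⌈186/20⌉ = 10.

10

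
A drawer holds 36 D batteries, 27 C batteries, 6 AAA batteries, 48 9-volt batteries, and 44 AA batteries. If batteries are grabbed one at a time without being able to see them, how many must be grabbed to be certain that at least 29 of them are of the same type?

In the worst case we take at most 28 of each type, but all 27 C and all 6 AAA (fewer than 28), giving 28 + 27 + 6 + 28 + 28 = 117.
One more battery then forces some type to 29, so 117 + 1 = 118.

118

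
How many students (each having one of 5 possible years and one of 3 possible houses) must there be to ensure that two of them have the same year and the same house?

16

There are 5 × 3 = 15 (year, house) combinations acting as pigeonholes.
With 15 students we could place one in each, avoiding any repeat.
One more forces some (year, house) pair to hold 2, so 15 + 1 = 16.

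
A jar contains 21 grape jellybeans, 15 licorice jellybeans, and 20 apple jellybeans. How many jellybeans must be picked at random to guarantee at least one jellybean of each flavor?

42

The hardest flavor to obtain is licorice: we could draw every other jellybean first — 56 − 15 = 41 jellybeans — without a single licorice one.
The next draw must be licorice, so 41 + 1 = 42.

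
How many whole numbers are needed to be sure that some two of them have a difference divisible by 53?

Use the pigeonhole principle on residue classes: two integers differ by a multiple of 53 exactly when they share a remainder mod 53.
There are 53 residue classes mod 53, so 53 integers can all lie in distinct classes.
One more integer must repeat a residue, giving a difference divisible by 53. So n = 53 + 1 = 54.

54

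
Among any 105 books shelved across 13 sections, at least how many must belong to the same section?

The 105 books fall into 13 sections.
If each of the 13 sections held at most 8, the total would be at most 13 × 8 = 104 < 105, a contradiction.
So at least one holds ⌈105/13⌉ = 9.

9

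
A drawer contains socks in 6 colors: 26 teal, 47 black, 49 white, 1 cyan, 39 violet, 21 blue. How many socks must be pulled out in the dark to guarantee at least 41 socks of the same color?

Treat the 6 colors as pigeonholes.
In the worst case we take at most 40 of each color, but all 26 teal, all 1 cyan, all 39 violet, and all 21 blue (fewer than 40), giving 26 + 40 + 40 + 1 + 39 + 21 = 167.
One more sock then forces some color to 41, so 167 + 1 = 168.

168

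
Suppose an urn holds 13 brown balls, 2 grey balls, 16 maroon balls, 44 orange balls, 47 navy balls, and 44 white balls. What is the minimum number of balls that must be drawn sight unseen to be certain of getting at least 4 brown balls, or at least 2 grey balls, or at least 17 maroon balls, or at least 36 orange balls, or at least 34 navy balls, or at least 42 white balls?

Each of the 6 colors has its own threshold; avoid all of them simultaneously.
The worst case stops just short of every target: 3 brown, 1 grey, 16 maroon, 35 orange, 33 navy, 41 white — 3 + 1 + 16 + 35 + 33 + 41 = 129 balls.
One more ball must push some color to its target, so 129 + 1 = 130.

130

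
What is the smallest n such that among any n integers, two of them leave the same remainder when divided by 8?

9

There are 8 residue classes modulo 8 acting as pigeonholes.
With 8 integers we could place one in each, avoiding any repeat.
One more forces some class to hold 2, so 8 + 1 = 9.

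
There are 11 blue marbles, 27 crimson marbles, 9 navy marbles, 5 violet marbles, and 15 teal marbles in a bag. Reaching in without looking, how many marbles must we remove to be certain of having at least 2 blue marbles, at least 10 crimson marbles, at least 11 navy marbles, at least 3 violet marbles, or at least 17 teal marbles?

The worst case stops just short of every target: 1 blue, 9 crimson, all 9 navy, 2 violet, all 15 teal — 1 + 9 + 9 + 2 + 15 = 36 marbles.
One more marble must push some color to its target, so 36 + 1 = 37.

37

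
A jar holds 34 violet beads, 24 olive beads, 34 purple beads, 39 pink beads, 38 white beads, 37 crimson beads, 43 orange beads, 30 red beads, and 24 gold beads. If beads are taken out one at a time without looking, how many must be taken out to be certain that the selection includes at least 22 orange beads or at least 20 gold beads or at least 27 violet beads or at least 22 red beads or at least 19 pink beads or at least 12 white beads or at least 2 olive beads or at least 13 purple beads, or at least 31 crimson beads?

Each of the 9 colors has its own threshold; avoid all of them simultaneously.
The worst case stops just short of every target: 26 violet, 1 olive, 12 purple, 18 pink, 11 white, 30 crimson, 21 orange, 21 red, 19 gold — 26 + 1 + 12 + 18 + 11 + 30 + 21 + 21 + 19 = 159 beads.
One more bead must push some color to its target, so 159 + 1 = 160.

160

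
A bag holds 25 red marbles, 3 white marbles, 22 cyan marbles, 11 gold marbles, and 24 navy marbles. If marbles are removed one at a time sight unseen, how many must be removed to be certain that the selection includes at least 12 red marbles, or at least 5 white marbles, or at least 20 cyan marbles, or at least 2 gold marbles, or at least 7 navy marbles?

The worst case stops just short of every target: 11 red, all 3 white, 19 cyan, 1 gold, 6 navy — 11 + 3 + 19 + 1 + 6 = 40 marbles.
One more marble must push some color to its target, so 40 + 1 = 41.

41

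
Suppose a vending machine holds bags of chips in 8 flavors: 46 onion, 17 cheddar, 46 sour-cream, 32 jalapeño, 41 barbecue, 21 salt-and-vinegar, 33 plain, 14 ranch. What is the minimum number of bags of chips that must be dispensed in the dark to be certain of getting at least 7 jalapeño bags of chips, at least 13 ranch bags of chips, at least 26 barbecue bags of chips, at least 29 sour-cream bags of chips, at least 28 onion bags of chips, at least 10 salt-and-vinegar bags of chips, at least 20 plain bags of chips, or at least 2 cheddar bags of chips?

128

The worst case stops just short of every target: 27 onion, 1 cheddar, 28 sour-cream, 6 jalapeño, 25 barbecue, 9 salt-and-vinegar, 19 plain, 12 ranch — 27 + 1 + 28 + 6 + 25 + 9 + 19 + 12 = 127 bags of chips.
One more bag of chips must push some flavor to its target, so 127 + 1 = 128.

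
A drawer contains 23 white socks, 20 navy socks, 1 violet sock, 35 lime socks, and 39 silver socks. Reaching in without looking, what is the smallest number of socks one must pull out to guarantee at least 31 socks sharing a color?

Treat the 5 colors as pigeonholes.
In the worst case we take at most 30 of each color, but all 23 white, all 20 navy, and all 1 violet (fewer than 30), giving 23 + 20 + 1 + 30 + 30 = 104.
One more sock then forces some color to 31, so 104 + 1 = 105.

105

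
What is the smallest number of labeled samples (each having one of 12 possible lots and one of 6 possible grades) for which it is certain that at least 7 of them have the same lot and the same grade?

There are 12 × 6 = 72 (lot, grade) combinations acting as pigeonholes.
With 72 × 6 = 432 labeled samples we could place exactly 6 in each, with no (lot, grade) pair reaching 7.
One more forces some (lot, grade) pair to hold 7, so 432 + 1 = 433.

433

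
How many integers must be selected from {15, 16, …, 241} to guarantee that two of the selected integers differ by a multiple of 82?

Group the integers by remainder mod 82; there are 82 residue classes, each nonempty in this range.
Choosing one from each class (82 integers) avoids any shared remainder.
One more choice must repeat a class, so two differ by a multiple of 82. Hence 82 + 1 = 83.

83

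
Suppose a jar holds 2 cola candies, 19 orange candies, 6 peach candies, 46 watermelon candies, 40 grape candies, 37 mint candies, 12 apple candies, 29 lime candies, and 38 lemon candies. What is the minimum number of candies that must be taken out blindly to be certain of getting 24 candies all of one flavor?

In the worst case we take at most 23 of each flavor, but all 2 cola, all 19 orange, all 6 peach, and all 12 apple (fewer than 23), giving 2 + 19 + 6 + 23 + 23 + 23 + 12 + 23 + 23 = 154.
One more candy then forces some flavor to 24, so 154 + 1 = 155.

155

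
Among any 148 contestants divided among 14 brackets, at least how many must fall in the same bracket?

11

If each of the 14 brackets held at most 10, the total would be at most 14 × 10 = 140 < 148, a contradiction.
So at least one holds ⌈148/14⌉ = 11.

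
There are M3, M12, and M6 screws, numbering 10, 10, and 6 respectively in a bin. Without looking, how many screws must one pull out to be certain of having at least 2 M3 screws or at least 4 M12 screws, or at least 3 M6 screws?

The worst case stops just short of every target: 1 M3, 3 M12, 2 M6 — 1 + 3 + 2 = 6 screws.
One more screw must push some size to its target, so 6 + 1 = 7.

7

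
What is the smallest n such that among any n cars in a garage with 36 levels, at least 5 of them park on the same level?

There are 36 levels acting as pigeonholes.
With 36 × 4 = 144 cars we could place exactly 4 in each, with no class reaching 5.
One more forces some class to hold 5, so 144 + 1 = 145.

145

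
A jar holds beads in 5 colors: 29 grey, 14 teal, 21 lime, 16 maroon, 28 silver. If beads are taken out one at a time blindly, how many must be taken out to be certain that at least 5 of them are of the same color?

21

Treat the 5 colors as pigeonholes.
The worst case takes 4 beads of each color without reaching 5 of any: 5 × 4 = 20.
The next bead must bring some color to 5, so 20 + 1 = 21.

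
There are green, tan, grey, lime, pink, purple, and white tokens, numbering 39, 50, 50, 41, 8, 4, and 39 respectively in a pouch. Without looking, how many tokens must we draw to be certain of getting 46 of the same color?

222

Treat the 7 colors as pigeonholes.
In the worst case we take at most 45 of each color, but all 39 green, all 41 lime, all 8 pink, all 4 purple, and all 39 white (fewer than 45), giving 39 + 45 + 45 + 41 + 8 + 4 + 39 = 221.
One more token then forces some color to 46, so 221 + 1 = 222.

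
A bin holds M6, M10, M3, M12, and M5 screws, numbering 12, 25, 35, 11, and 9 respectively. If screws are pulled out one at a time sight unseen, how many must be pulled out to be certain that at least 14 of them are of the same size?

Treat the 5 sizes as pigeonholes.
In the worst case we take at most 13 of each size, but all 12 M6, all 11 M12, and all 9 M5 (fewer than 13), giving 12 + 13 + 13 + 11 + 9 = 58.
One more screw then forces some size to 14, so 58 + 1 = 59.

59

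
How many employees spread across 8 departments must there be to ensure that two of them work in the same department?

There are 8 departments acting as pigeonholes.
With 8 employees we could place one in each, avoiding any repeat.
One more forces some class to hold 2, so 8 + 1 = 9.

9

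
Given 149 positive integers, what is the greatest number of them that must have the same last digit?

If each of the 10 possible last digits held at most 14, the total would be at most 10 × 14 = 140 < 149, a contradiction.
So at least one holds ⌈149/10⌉ = 15.

15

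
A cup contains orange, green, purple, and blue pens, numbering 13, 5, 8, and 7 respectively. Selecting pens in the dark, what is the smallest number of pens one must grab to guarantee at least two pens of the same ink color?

The worst case takes 1 pen of each ink color without reaching 2 of any: 4 × 1 = 4.
The next pen must bring some ink color to 2, so 4 + 1 = 5.

5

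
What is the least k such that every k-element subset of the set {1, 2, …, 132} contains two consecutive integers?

Partition {1, …, 132} into 66 pairs: {1,2}, {3,4}, …, {131,132}.
Choosing 66 integers — say the 66 even numbers 2, 4, …, 132 — takes one from each pair and avoids the property.
Choosing 67 forces two into the same pair by pigeonhole, and those are consecutive. So 67.

67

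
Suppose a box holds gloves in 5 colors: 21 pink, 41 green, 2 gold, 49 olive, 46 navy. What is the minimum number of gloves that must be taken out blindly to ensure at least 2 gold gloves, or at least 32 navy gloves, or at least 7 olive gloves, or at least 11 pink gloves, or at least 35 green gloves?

The worst case stops just short of every target: 10 pink, 34 green, 1 gold, 6 olive, 31 navy — 10 + 34 + 1 + 6 + 31 = 82 gloves.
One more glove must push some color to its target, so 82 + 1 = 83.

83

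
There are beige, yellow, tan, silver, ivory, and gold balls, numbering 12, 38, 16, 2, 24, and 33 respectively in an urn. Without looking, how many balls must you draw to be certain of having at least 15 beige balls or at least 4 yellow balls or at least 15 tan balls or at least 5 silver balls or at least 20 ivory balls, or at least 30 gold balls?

The worst case stops just short of every target: all 12 beige, 3 yellow, 14 tan, all 2 silver, 19 ivory, 29 gold — 12 + 3 + 14 + 2 + 19 + 29 = 79 balls.
One more ball must push some color to its target, so 79 + 1 = 80.

80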